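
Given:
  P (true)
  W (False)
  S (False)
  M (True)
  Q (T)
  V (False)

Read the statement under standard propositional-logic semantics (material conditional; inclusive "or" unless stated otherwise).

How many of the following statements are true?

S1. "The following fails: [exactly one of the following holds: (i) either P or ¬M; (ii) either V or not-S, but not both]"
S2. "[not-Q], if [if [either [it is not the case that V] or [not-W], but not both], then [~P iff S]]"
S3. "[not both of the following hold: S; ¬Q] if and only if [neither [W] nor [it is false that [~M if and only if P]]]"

1

S1: In symbols: ¬((P ∨ ¬M) ⊕ (V ⊕ ¬S))

¬M = ¬T = F
P ∨ ¬M = T ∨ F = T
¬S = ¬F = T
V ⊕ ¬S = F ⊕ T = T
(P ∨ ¬M) ⊕ (V ⊕ ¬S) = T ⊕ T = F
¬((P ∨ ¬M) ⊕ (V ⊕ ¬S)) = ¬F = T
So S1 is true.

S2: This is ((¬V ⊕ ¬W) → (¬P ↔ S)) → ¬Q.

¬V = ¬F = T
¬W = ¬F = T
¬V ⊕ ¬W = T ⊕ T = F
¬P = ¬T = F
¬P ↔ S = F ↔ F = T
(¬V ⊕ ¬W) → (¬P ↔ S) = F → T = T
¬Q = ¬T = F
((¬V ⊕ ¬W) → (¬P ↔ S)) → ¬Q = T → F = F
Hence S2 is false.

S3: Formalization: (S ↑ ¬Q) ↔ (W ↓ ¬(¬M ↔ P))

¬Q = ¬T = F
S ↑ ¬Q = F ↑ F = T
¬M = ¬T = F
¬M ↔ P = F ↔ T = F
¬(¬M ↔ P) = ¬F = T
W ↓ ¬(¬M ↔ P) = F ↓ T = F
(S ↑ ¬Q) ↔ (W ↓ ¬(¬M ↔ P)) = T ↔ F = F
So S3 is false.

True statements: 1 (S1).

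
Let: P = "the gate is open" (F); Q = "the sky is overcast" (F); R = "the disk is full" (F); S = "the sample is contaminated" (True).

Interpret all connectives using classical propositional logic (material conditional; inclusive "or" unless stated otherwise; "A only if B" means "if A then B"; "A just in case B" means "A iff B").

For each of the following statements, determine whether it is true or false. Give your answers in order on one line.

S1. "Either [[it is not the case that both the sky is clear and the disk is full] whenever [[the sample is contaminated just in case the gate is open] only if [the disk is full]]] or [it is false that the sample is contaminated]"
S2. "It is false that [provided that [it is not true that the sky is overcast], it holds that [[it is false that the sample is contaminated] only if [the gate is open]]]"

S1 true, S2 false

S1: Formalization: (((S <-> P) -> R) -> (~Q nand R)) | ~S

S <-> P = T <-> F = F
(S <-> P) -> R = F -> F = T
~Q = ~F = T
~Q nand R = T nand F = T
((S <-> P) -> R) -> (~Q nand R) = T -> T = T
~S = ~T = F
(((S <-> P) -> R) -> (~Q nand R)) | ~S = T | F = T
Thus S1 is true.

S2: Parsed as ~(~Q -> (~S -> P))

~Q = ~F = T
~S = ~T = F
~S -> P = F -> F = T
~Q -> (~S -> P) = T -> T = T
~(~Q -> (~S -> P)) = ~T = F
Hence S2 is false.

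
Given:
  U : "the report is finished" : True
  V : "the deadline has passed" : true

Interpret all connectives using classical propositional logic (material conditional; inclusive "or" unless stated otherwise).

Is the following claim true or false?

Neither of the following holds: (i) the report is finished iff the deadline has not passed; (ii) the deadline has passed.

The statement is false.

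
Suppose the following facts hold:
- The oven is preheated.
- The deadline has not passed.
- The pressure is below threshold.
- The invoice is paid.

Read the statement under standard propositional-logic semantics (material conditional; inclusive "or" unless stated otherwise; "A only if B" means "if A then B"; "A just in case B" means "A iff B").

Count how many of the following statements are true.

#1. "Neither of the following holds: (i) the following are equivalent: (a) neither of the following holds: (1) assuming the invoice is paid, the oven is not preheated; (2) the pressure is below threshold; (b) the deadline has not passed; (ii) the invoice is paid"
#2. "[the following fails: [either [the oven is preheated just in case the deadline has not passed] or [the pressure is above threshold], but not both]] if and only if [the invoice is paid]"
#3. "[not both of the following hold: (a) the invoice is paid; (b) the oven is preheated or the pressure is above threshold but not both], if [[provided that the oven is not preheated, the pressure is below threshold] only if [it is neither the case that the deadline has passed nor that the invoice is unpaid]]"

0

Let S = "the invoice is paid" (True), P = "the oven is preheated" (True), R = "the pressure is above threshold" (False), Q = "the deadline has passed" (False).

#1: This is (((S -> not P) nor not R) iff not Q) nor S.

not P = not True = False
S -> not P = True -> False = False
not R = not False = True
(S -> not P) nor not R = False nor True = False
not Q = not False = True
((S -> not P) nor not R) iff not Q = False iff True = False
(((S -> not P) nor not R) iff not Q) nor S = False nor True = False
Hence #1 is false.

#2: This is not ((P iff not Q) xor R) iff S.

not Q = not False = True
P iff not Q = True iff True = True
(P iff not Q) xor R = True xor False = True
not ((P iff not Q) xor R) = not True = False
not ((P iff not Q) xor R) iff S = False iff True = False
Thus #2 is false.

#3: This is ((not P -> not R) -> (Q nor not S)) -> (S nand (P xor R)).

not P = not True = False
not R = not False = True
not P -> not R = False -> True = True
not S = not True = False
Q nor not S = False nor False = True
(not P -> not R) -> (Q nor not S) = True -> True = True
P xor R = True xor False = True
S nand (P xor R) = True nand True = False
((not P -> not R) -> (Q nor not S)) -> (S nand (P xor R)) = True -> False = False
Hence #3 is false.

0 of the 3 statements are true (none).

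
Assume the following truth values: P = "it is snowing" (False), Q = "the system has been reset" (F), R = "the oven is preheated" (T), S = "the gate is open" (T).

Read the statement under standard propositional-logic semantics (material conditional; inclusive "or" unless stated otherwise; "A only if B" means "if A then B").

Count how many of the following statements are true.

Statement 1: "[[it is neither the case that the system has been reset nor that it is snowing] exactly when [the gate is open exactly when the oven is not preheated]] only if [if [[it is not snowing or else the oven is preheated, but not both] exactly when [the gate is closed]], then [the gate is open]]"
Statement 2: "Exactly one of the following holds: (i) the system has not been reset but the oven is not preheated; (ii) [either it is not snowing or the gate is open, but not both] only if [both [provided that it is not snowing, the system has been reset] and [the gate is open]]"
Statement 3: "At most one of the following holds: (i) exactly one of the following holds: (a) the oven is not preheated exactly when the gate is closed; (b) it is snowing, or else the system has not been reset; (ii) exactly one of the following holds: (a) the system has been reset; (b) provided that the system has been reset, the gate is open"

Statement 1: In symbols: ((Q nor P) iff (S iff not R)) -> (((not P xor R) iff not S) -> S)

Q nor P = False nor False = True
not R = not True = False
S iff not R = True iff False = False
(Q nor P) iff (S iff not R) = True iff False = False
not P = not False = True
not P xor R = True xor True = False
not S = not True = False
(not P xor R) iff not S = False iff False = True
((not P xor R) iff not S) -> S = True -> True = True
((Q nor P) iff (S iff not R)) -> (((not P xor R) iff not S) -> S) = False -> True = True
Hence Statement 1 is true.

Statement 2: This is (not Q and not R) xor ((not P xor S) -> ((not P -> Q) and S)).

not Q = not False = True
not R = not True = False
not Q and not R = True and False = False
not P = not False = True
not P xor S = True xor True = False
not P = not False = True
not P -> Q = True -> False = False
(not P -> Q) and S = False and True = False
(not P xor S) -> ((not P -> Q) and S) = False -> False = True
(not Q and not R) xor ((not P xor S) -> ((not P -> Q) and S)) = False xor True = True
Thus Statement 2 is true.

Statement 3: Parsed as ((not R iff not S) xor (P or not Q)) nand (Q xor (Q -> S))

not R = not True = False
not S = not True = False
not R iff not S = False iff False = True
not Q = not False = True
P or not Q = False or True = True
(not R iff not S) xor (P or not Q) = True xor True = False
Q -> S = False -> True = True
Q xor (Q -> S) = False xor True = True
((not R iff not S) xor (P or not Q)) nand (Q xor (Q -> S)) = False nand True = True
Thus Statement 3 is true.

True statements: 3 (Statement 1, Statement 2, Statement 3).

3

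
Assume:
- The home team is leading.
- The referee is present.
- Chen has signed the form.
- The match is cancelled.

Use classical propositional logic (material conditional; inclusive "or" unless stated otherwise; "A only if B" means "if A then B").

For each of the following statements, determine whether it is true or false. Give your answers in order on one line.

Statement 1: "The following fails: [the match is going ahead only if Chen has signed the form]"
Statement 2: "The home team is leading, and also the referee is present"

Statement 1 false; Statement 2 true

Let Q = "the match is cancelled" (True), P = "Chen has signed the form" (True), N = "the home team is leading" (True), U = "the referee is present" (True).

Statement 1: In symbols: not (not Q -> P)

not Q = not True = False
not Q -> P = False -> True = True
not (not Q -> P) = not True = False
Thus Statement 1 is false.

Statement 2: In symbols: N and U

N and U = True and True = True
Thus Statement 2 is true.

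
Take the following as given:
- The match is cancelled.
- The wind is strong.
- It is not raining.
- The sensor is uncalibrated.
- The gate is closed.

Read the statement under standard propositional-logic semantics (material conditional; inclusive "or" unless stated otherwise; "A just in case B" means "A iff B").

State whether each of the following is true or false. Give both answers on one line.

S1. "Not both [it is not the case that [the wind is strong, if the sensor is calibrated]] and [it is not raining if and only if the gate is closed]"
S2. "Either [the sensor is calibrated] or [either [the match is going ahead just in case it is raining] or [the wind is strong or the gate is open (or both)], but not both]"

S1 true, S2 false

Let H = "the sensor is calibrated" (False), M = "the wind is strong" (True), N = "it is raining" (False), R = "the gate is open" (False), W = "the match is cancelled" (True).

S1: In symbols: not (H -> M) nand (not N iff not R)

H -> M = False -> True = True
not (H -> M) = not True = False
not N = not False = True
not R = not False = True
not N iff not R = True iff True = True
not (H -> M) nand (not N iff not R) = False nand True = True
Hence S1 is true.

S2: In symbols: H or ((not W iff N) xor (M or R))

not W = not True = False
not W iff N = False iff False = True
M or R = True or False = True
(not W iff N) xor (M or R) = True xor True = False
H or ((not W iff N) xor (M or R)) = False or False = False
Thus S2 is false.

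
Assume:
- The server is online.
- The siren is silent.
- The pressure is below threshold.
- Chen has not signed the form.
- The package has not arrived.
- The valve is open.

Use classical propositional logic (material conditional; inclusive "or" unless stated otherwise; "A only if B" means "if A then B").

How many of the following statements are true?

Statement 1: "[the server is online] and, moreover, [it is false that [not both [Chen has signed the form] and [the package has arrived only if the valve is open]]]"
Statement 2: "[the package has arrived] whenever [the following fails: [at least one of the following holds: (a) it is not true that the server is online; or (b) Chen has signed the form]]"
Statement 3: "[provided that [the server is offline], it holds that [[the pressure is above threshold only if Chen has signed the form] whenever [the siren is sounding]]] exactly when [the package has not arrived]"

Let P = "the server is online" (T), S = "Chen has signed the form" (F), U = "the package has arrived" (F), V = "the valve is open" (T), Q = "the siren is sounding" (F), R = "the pressure is above threshold" (F).

Statement 1: This is P & ~(S nand (U -> V)).

U -> V = F -> T = T
S nand (U -> V) = F nand T = T
~(S nand (U -> V)) = ~T = F
P & ~(S nand (U -> V)) = T & F = F
So Statement 1 is false.

Statement 2: Formalization: ~(~P | S) -> U

~P = ~T = F
~P | S = F | F = F
~(~P | S) = ~F = T
~(~P | S) -> U = T -> F = F
So Statement 2 is false.

Statement 3: Formalization: (~P -> (Q -> (R -> S))) <-> ~U

~P = ~T = F
R -> S = F -> F = T
Q -> (R -> S) = F -> T = T
~P -> (Q -> (R -> S)) = F -> T = T
~U = ~F = T
(~P -> (Q -> (R -> S))) <-> ~U = T <-> T = T
So Statement 3 is true.

1 of the 3 statements is true (Statement 3).

1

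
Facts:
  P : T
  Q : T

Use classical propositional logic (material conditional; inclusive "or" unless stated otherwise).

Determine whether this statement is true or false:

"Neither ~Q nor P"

The statement is false.

This is ~Q nor P.

~Q = ~T = F
~Q nor P = F nor T = F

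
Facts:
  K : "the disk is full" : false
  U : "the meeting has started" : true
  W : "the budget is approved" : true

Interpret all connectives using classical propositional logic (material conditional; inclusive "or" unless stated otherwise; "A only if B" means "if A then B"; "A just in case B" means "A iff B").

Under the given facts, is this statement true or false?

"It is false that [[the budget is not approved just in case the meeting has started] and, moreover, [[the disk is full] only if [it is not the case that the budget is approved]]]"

The statement is true.

Values: W=True, U=True, K=False.
Parsed as not ((not W iff U) and (K -> not W))

not W = not True = False
not W iff U = False iff True = False
not W = not True = False
K -> not W = False -> False = True
(not W iff U) and (K -> not W) = False and True = False
not ((not W iff U) and (K -> not W)) = not False = True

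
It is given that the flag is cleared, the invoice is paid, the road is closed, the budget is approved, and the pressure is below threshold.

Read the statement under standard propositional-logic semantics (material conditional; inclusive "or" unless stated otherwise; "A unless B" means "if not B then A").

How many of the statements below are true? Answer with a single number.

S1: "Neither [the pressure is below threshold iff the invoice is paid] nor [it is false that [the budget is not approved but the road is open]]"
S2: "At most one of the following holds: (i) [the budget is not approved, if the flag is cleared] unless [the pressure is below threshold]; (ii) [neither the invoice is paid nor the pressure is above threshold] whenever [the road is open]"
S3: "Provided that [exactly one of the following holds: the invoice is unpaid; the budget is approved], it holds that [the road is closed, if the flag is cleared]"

1

Let U = "the pressure is above threshold" (False), Q = "the invoice is paid" (True), S = "the budget is approved" (True), R = "the road is closed" (True), P = "the flag is set" (False).

S1: Formalization: (not U iff Q) nor not (not S and not R)

not U = not False = True
not U iff Q = True iff True = True
not S = not True = False
not R = not True = False
not S and not R = False and False = False
not (not S and not R) = not False = True
(not U iff Q) nor not (not S and not R) = True nor True = False
Hence S1 is false.

S2: This is ((not P -> not S) or not U) nand (not R -> (Q nor U)).

not P = not False = True
not S = not True = False
not P -> not S = True -> False = False
not U = not False = True
(not P -> not S) or not U = False or True = True
not R = not True = False
Q nor U = True nor False = False
not R -> (Q nor U) = False -> False = True
((not P -> not S) or not U) nand (not R -> (Q nor U)) = True nand True = False
So S2 is false.

S3: This is (not Q xor S) -> (not P -> R).

not Q = not True = False
not Q xor S = False xor True = True
not P = not False = True
not P -> R = True -> True = True
(not Q xor S) -> (not P -> R) = True -> True = True
So S3 is true.

Count: 1.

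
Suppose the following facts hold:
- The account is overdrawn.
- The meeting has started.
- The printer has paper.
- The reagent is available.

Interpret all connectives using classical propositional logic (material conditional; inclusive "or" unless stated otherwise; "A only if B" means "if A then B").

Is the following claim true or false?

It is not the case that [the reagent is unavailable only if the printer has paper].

false

Let Q = "the reagent is available" (True), D = "the printer has paper" (True).
Formalization: not (not Q -> D)

not Q = not True = False
not Q -> D = False -> True = True
not (not Q -> D) = not True = False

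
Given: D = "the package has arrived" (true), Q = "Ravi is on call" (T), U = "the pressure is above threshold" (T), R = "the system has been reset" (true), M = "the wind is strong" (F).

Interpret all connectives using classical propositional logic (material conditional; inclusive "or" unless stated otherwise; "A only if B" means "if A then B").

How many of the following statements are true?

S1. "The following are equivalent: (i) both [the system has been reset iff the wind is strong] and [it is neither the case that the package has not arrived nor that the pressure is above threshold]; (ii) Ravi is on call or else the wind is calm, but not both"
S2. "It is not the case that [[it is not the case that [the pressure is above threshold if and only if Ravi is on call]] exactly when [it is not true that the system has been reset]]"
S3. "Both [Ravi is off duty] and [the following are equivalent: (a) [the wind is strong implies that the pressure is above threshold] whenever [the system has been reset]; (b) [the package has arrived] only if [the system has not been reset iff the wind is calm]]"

1

S1: This is ((R <-> M) & (~D nor U)) <-> (Q xor ~M).

R <-> M = T <-> F = F
~D = ~T = F
~D nor U = F nor T = F
(R <-> M) & (~D nor U) = F & F = F
~M = ~F = T
Q xor ~M = T xor T = F
((R <-> M) & (~D nor U)) <-> (Q xor ~M) = F <-> F = T
Thus S1 is true.

S2: Parsed as ~(~(U <-> Q) <-> ~R)

U <-> Q = T <-> T = T
~(U <-> Q) = ~T = F
~R = ~T = F
~(U <-> Q) <-> ~R = F <-> F = T
~(~(U <-> Q) <-> ~R) = ~T = F
Hence S2 is false.

S3: Formalization: ~Q & ((R -> (M -> U)) <-> (D -> (~R <-> ~M)))

~Q = ~T = F
M -> U = F -> T = T
R -> (M -> U) = T -> T = T
~R = ~T = F
~M = ~F = T
~R <-> ~M = F <-> T = F
D -> (~R <-> ~M) = T -> F = F
(R -> (M -> U)) <-> (D -> (~R <-> ~M)) = T <-> F = F
~Q & ((R -> (M -> U)) <-> (D -> (~R <-> ~M))) = F & F = F
Hence S3 is false.

True statements: 1.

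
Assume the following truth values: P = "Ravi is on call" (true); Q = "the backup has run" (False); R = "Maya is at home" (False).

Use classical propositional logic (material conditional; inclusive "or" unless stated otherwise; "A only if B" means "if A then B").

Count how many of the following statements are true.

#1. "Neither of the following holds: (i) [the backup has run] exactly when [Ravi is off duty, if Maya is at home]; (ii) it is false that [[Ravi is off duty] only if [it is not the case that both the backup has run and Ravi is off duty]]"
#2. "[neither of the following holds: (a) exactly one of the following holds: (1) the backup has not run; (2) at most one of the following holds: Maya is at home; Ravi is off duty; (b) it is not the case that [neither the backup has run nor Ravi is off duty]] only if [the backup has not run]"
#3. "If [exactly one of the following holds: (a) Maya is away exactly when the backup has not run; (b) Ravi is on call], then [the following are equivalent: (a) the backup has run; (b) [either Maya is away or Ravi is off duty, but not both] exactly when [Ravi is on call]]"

#1: Parsed as (Q iff (R -> not P)) nor not (not P -> (Q nand not P))

not P = not True = False
R -> not P = False -> False = True
Q iff (R -> not P) = False iff True = False
not P = not True = False
not P = not True = False
Q nand not P = False nand False = True
not P -> (Q nand not P) = False -> True = True
not (not P -> (Q nand not P)) = not True = False
(Q iff (R -> not P)) nor not (not P -> (Q nand not P)) = False nor False = True
Thus #1 is true.

#2: Parsed as ((not Q xor (R nand not P)) nor not (Q nor not P)) -> not Q

not Q = not False = True
not P = not True = False
R nand not P = False nand False = True
not Q xor (R nand not P) = True xor True = False
not P = not True = False
Q nor not P = False nor False = True
not (Q nor not P) = not True = False
(not Q xor (R nand not P)) nor not (Q nor not P) = False nor False = True
not Q = not False = True
((not Q xor (R nand not P)) nor not (Q nor not P)) -> not Q = True -> True = True
Hence #2 is true.

#3: In symbols: ((not R iff not Q) xor P) -> (Q iff ((not R xor not P) iff P))

not R = not False = True
not Q = not False = True
not R iff not Q = True iff True = True
(not R iff not Q) xor P = True xor True = False
not R = not False = True
not P = not True = False
not R xor not P = True xor False = True
(not R xor not P) iff P = True iff True = True
Q iff ((not R xor not P) iff P) = False iff True = False
((not R iff not Q) xor P) -> (Q iff ((not R xor not P) iff P)) = False -> False = True
So #3 is true.

Count: 3.

3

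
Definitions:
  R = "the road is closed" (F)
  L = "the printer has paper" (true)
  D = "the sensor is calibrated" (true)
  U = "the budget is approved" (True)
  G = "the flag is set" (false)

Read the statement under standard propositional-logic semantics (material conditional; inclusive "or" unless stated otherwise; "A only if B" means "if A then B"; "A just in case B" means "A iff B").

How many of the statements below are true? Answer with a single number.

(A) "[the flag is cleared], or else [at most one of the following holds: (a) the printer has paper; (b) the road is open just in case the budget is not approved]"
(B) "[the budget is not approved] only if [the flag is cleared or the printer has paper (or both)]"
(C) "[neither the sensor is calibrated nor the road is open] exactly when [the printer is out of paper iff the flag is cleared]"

(A): Parsed as not G or (L nand (not R iff not U))

not G = not False = True
not R = not False = True
not U = not True = False
not R iff not U = True iff False = False
L nand (not R iff not U) = True nand False = True
not G or (L nand (not R iff not U)) = True or True = True
Hence (A) is true.

(B): Formalization: not U -> (not G or L)

not U = not True = False
not G = not False = True
not G or L = True or True = True
not U -> (not G or L) = False -> True = True
So (B) is true.

(C): Parsed as (D nor not R) iff (not L iff not G)

not R = not False = True
D nor not R = True nor True = False
not L = not True = False
not G = not False = True
not L iff not G = False iff True = False
(D nor not R) iff (not L iff not G) = False iff False = True
So (C) is true.

Count: 3.

3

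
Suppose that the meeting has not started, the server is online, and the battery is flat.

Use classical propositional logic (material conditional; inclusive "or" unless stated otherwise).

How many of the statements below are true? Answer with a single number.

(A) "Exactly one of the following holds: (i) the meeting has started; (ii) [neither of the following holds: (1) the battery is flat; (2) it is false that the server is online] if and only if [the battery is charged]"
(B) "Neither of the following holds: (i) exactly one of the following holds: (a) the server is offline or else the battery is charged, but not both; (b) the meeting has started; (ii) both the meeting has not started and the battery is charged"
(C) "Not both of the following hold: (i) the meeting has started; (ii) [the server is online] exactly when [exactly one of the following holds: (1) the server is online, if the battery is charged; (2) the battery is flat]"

Let P = "the meeting has started" (F), R = "the battery is charged" (F), Q = "the server is online" (T).

(A): Formalization: P xor ((~R nor ~Q) <-> R)

~R = ~F = T
~Q = ~T = F
~R nor ~Q = T nor F = F
(~R nor ~Q) <-> R = F <-> F = T
P xor ((~R nor ~Q) <-> R) = F xor T = T
Thus (A) is true.

(B): Parsed as ((~Q xor R) xor P) nor (~P & R)

~Q = ~T = F
~Q xor R = F xor F = F
(~Q xor R) xor P = F xor F = F
~P = ~F = T
~P & R = T & F = F
((~Q xor R) xor P) nor (~P & R) = F nor F = T
So (B) is true.

(C): Parsed as P nand (Q <-> ((R -> Q) xor ~R))

R -> Q = F -> T = T
~R = ~F = T
(R -> Q) xor ~R = T xor T = F
Q <-> ((R -> Q) xor ~R) = T <-> F = F
P nand (Q <-> ((R -> Q) xor ~R)) = F nand F = T
Thus (C) is true.

Count: 3.

3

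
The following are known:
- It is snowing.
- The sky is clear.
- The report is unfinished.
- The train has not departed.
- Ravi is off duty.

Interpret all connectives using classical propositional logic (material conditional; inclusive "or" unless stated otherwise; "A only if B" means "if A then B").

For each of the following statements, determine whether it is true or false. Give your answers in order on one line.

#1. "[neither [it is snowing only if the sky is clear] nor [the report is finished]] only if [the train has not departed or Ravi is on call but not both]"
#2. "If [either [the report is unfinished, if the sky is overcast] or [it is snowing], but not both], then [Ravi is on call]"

#1 T; #2 T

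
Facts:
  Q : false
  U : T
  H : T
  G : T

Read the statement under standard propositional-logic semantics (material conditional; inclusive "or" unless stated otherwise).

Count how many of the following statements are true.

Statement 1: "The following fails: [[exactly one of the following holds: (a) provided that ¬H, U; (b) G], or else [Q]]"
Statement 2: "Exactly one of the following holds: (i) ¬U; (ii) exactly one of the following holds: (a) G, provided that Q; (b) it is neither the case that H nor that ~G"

2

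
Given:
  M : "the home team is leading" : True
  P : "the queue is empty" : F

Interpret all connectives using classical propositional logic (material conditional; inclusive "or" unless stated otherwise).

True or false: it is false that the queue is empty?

Parsed as ~P

~P = ~F = T

The statement is true.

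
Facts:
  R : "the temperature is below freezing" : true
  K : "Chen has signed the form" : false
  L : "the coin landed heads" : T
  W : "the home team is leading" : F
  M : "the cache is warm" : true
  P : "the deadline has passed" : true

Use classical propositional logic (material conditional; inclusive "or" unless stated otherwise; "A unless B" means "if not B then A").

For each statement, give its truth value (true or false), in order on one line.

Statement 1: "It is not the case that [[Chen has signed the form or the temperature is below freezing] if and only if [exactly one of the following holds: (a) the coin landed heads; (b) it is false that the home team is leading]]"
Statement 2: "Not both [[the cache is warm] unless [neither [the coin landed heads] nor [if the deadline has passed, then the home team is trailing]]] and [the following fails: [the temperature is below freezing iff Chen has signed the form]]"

Statement 1 T, Statement 2 F

Statement 1: This is ¬((K ∨ R) ↔ (L ⊕ ¬W)).

K ∨ R = F ∨ T = T
¬W = ¬F = T
L ⊕ ¬W = T ⊕ T = F
(K ∨ R) ↔ (L ⊕ ¬W) = T ↔ F = F
¬((K ∨ R) ↔ (L ⊕ ¬W)) = ¬F = T
Hence Statement 1 is true.

Statement 2: This is (M ∨ (L ↓ (P → ¬W))) ↑ ¬(R ↔ K).

¬W = ¬F = T
P → ¬W = T → T = T
L ↓ (P → ¬W) = T ↓ T = F
M ∨ (L ↓ (P → ¬W)) = T ∨ F = T
R ↔ K = T ↔ F = F
¬(R ↔ K) = ¬F = T
(M ∨ (L ↓ (P → ¬W))) ↑ ¬(R ↔ K) = T ↑ T = F
Hence Statement 2 is false.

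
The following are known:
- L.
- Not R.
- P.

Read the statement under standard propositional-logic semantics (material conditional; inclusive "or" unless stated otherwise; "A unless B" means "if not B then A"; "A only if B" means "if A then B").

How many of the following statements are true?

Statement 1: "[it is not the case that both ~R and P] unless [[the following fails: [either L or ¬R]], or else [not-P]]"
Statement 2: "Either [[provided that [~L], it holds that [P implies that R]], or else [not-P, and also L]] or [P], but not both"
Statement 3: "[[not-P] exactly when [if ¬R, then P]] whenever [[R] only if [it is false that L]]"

0

Statement 1: Parsed as (¬R ↑ P) ∨ (¬(L ∨ ¬R) ∨ ¬P)

¬R = ¬F = T
¬R ↑ P = T ↑ T = F
¬R = ¬F = T
L ∨ ¬R = T ∨ T = T
¬(L ∨ ¬R) = ¬T = F
¬P = ¬T = F
¬(L ∨ ¬R) ∨ ¬P = F ∨ F = F
(¬R ↑ P) ∨ (¬(L ∨ ¬R) ∨ ¬P) = F ∨ F = F
Thus Statement 1 is false.

Statement 2: This is ((¬L → (P → R)) ∨ (¬P ∧ L)) ⊕ P.

¬L = ¬T = F
P → R = T → F = F
¬L → (P → R) = F → F = T
¬P = ¬T = F
¬P ∧ L = F ∧ T = F
(¬L → (P → R)) ∨ (¬P ∧ L) = T ∨ F = T
((¬L → (P → R)) ∨ (¬P ∧ L)) ⊕ P = T ⊕ T = F
Thus Statement 2 is false.

Statement 3: Parsed as (R → ¬L) → (¬P ↔ (¬R → P))

¬L = ¬T = F
R → ¬L = F → F = T
¬P = ¬T = F
¬R = ¬F = T
¬R → P = T → T = T
¬P ↔ (¬R → P) = F ↔ T = F
(R → ¬L) → (¬P ↔ (¬R → P)) = T → F = F
Hence Statement 3 is false.

Count: 0.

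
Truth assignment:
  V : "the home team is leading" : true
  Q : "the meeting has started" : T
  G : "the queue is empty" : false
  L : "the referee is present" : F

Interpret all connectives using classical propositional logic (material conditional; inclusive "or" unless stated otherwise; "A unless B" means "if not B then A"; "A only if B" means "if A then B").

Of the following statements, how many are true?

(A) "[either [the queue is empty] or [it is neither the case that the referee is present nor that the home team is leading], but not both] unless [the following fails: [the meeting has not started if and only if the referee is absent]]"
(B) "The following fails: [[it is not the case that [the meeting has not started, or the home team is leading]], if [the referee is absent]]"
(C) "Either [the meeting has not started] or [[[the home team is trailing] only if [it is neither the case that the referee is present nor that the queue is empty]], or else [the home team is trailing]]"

(A): Parsed as (G ⊕ (L ↓ V)) ∨ ¬(¬Q ↔ ¬L)

L ↓ V = F ↓ T = F
G ⊕ (L ↓ V) = F ⊕ F = F
¬Q = ¬T = F
¬L = ¬F = T
¬Q ↔ ¬L = F ↔ T = F
¬(¬Q ↔ ¬L) = ¬F = T
(G ⊕ (L ↓ V)) ∨ ¬(¬Q ↔ ¬L) = F ∨ T = T
Hence (A) is true.

(B): Parsed as ¬(¬L → ¬(¬Q ∨ V))

¬L = ¬F = T
¬Q = ¬T = F
¬Q ∨ V = F ∨ T = T
¬(¬Q ∨ V) = ¬T = F
¬L → ¬(¬Q ∨ V) = T → F = F
¬(¬L → ¬(¬Q ∨ V)) = ¬F = T
Thus (B) is true.

(C): In symbols: ¬Q ∨ ((¬V → (L ↓ G)) ∨ ¬V)

¬Q = ¬T = F
¬V = ¬T = F
L ↓ G = F ↓ F = T
¬V → (L ↓ G) = F → T = T
¬V = ¬T = F
(¬V → (L ↓ G)) ∨ ¬V = T ∨ F = T
¬Q ∨ ((¬V → (L ↓ G)) ∨ ¬V) = F ∨ T = T
Hence (C) is true.

True statements: 3 ((A), (B), (C)).

3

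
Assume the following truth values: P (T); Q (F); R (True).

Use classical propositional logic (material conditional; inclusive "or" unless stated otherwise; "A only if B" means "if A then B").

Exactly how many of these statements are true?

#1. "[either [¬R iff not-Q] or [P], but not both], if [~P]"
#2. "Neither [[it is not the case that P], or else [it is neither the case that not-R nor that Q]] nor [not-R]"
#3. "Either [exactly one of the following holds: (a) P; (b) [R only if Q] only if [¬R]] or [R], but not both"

#1: Parsed as ¬P → ((¬R ↔ ¬Q) ⊕ P)

¬P = ¬T = F
¬R = ¬T = F
¬Q = ¬F = T
¬R ↔ ¬Q = F ↔ T = F
(¬R ↔ ¬Q) ⊕ P = F ⊕ T = T
¬P → ((¬R ↔ ¬Q) ⊕ P) = F → T = T
Thus #1 is true.

#2: In symbols: (¬P ∨ (¬R ↓ Q)) ↓ ¬R

¬P = ¬T = F
¬R = ¬T = F
¬R ↓ Q = F ↓ F = T
¬P ∨ (¬R ↓ Q) = F ∨ T = T
¬R = ¬T = F
(¬P ∨ (¬R ↓ Q)) ↓ ¬R = T ↓ F = F
Hence #2 is false.

#3: Parsed as (P ⊕ ((R → Q) → ¬R)) ⊕ R

R → Q = T → F = F
¬R = ¬T = F
(R → Q) → ¬R = F → F = T
P ⊕ ((R → Q) → ¬R) = T ⊕ T = F
(P ⊕ ((R → Q) → ¬R)) ⊕ R = F ⊕ T = T
Thus #3 is true.

2 of the 3 statements are true (#1, #3).

2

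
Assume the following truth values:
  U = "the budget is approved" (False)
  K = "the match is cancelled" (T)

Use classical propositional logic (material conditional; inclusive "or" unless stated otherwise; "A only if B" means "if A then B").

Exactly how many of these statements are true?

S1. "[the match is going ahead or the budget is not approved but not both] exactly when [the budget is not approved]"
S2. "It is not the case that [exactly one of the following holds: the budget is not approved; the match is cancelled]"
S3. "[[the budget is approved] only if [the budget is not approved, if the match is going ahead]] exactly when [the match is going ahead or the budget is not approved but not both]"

3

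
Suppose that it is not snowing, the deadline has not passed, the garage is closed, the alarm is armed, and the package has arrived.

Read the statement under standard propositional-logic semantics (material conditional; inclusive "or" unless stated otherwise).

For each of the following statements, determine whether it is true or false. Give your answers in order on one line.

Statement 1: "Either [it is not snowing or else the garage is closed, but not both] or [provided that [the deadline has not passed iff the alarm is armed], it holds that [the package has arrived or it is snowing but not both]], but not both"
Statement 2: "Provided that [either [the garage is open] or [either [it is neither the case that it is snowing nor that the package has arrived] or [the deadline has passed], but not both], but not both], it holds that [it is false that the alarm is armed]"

Statement 1 T / Statement 2 T

Let V = "it is snowing" (F), N = "the garage is closed" (T), W = "the deadline has passed" (F), K = "the alarm is armed" (T), G = "the package has arrived" (T).

Statement 1: This is (~V xor N) xor ((~W <-> K) -> (G xor V)).

~V = ~F = T
~V xor N = T xor T = F
~W = ~F = T
~W <-> K = T <-> T = T
G xor V = T xor F = T
(~W <-> K) -> (G xor V) = T -> T = T
(~V xor N) xor ((~W <-> K) -> (G xor V)) = F xor T = T
Hence Statement 1 is true.

Statement 2: In symbols: (~N xor ((V nor G) xor W)) -> ~K

~N = ~T = F
V nor G = F nor T = F
(V nor G) xor W = F xor F = F
~N xor ((V nor G) xor W) = F xor F = F
~K = ~T = F
(~N xor ((V nor G) xor W)) -> ~K = F -> F = T
Hence Statement 2 is true.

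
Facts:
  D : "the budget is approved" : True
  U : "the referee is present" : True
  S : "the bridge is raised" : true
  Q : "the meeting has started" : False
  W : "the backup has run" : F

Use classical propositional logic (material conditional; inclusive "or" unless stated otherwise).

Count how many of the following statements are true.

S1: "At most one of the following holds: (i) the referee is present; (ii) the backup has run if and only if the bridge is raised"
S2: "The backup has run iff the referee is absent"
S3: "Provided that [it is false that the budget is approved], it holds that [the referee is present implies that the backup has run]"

3

S1: This is U ↑ (W ↔ S).

W ↔ S = F ↔ T = F
U ↑ (W ↔ S) = T ↑ F = T
Thus S1 is true.

S2: Formalization: W ↔ ¬U

¬U = ¬T = F
W ↔ ¬U = F ↔ F = T
Hence S2 is true.

S3: This is ¬D → (U → W).

¬D = ¬T = F
U → W = T → F = F
¬D → (U → W) = F → F = T
Hence S3 is true.

Count: 3.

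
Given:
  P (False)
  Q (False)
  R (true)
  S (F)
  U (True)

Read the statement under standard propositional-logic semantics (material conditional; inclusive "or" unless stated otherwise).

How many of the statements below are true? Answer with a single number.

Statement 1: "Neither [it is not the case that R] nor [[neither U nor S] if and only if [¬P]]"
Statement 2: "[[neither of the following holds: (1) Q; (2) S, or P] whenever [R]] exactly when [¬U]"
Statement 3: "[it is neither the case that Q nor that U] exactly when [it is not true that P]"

1

Statement 1: Parsed as ~R nor ((U nor S) <-> ~P)

~R = ~T = F
U nor S = T nor F = F
~P = ~F = T
(U nor S) <-> ~P = F <-> T = F
~R nor ((U nor S) <-> ~P) = F nor F = T
Thus Statement 1 is true.

Statement 2: This is (R -> (Q nor (S | P))) <-> ~U.

S | P = F | F = F
Q nor (S | P) = F nor F = T
R -> (Q nor (S | P)) = T -> T = T
~U = ~T = F
(R -> (Q nor (S | P))) <-> ~U = T <-> F = F
Thus Statement 2 is false.

Statement 3: Formalization: (Q nor U) <-> ~P

Q nor U = F nor T = F
~P = ~F = T
(Q nor U) <-> ~P = F <-> T = F
Hence Statement 3 is false.

True statements: 1 (Statement 1).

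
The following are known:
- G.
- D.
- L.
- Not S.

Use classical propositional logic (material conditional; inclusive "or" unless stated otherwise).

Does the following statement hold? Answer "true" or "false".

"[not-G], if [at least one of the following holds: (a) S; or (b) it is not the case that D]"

Formalization: (S ∨ ¬D) → ¬G

¬D = ¬T = F
S ∨ ¬D = F ∨ F = F
¬G = ¬T = F
(S ∨ ¬D) → ¬G = F → F = T

True.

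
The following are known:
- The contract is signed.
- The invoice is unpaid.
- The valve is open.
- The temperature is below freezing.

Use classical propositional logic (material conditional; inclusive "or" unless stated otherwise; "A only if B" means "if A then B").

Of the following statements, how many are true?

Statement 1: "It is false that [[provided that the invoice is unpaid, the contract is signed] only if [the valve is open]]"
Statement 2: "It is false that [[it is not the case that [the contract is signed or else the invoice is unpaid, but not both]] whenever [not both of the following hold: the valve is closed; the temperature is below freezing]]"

Let V = "the invoice is paid" (F), Q = "the contract is signed" (T), N = "the valve is open" (T), M = "the temperature is below freezing" (T).

Statement 1: Parsed as ~((~V -> Q) -> N)

~V = ~F = T
~V -> Q = T -> T = T
(~V -> Q) -> N = T -> T = T
~((~V -> Q) -> N) = ~T = F
Hence Statement 1 is false.

Statement 2: This is ~((~N nand M) -> ~(Q xor ~V)).

~N = ~T = F
~N nand M = F nand T = T
~V = ~F = T
Q xor ~V = T xor T = F
~(Q xor ~V) = ~F = T
(~N nand M) -> ~(Q xor ~V) = T -> T = T
~((~N nand M) -> ~(Q xor ~V)) = ~T = F
Hence Statement 2 is false.

Count: 0.

0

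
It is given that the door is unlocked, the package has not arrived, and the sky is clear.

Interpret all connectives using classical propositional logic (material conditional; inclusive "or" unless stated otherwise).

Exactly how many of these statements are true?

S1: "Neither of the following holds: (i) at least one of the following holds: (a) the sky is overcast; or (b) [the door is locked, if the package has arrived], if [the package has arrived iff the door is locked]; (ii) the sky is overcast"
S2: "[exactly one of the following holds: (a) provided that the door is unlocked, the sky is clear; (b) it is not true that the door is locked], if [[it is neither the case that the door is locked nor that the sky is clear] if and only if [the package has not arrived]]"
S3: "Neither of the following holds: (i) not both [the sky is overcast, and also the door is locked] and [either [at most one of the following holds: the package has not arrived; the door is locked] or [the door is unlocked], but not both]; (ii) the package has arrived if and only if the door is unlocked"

Let P = "the sky is overcast" (F), R = "the package has arrived" (F), M = "the door is locked" (F).

S1: This is (P | ((R <-> M) -> (R -> M))) nor P.

R <-> M = F <-> F = T
R -> M = F -> F = T
(R <-> M) -> (R -> M) = T -> T = T
P | ((R <-> M) -> (R -> M)) = F | T = T
(P | ((R <-> M) -> (R -> M))) nor P = T nor F = F
Thus S1 is false.

S2: This is ((M nor ~P) <-> ~R) -> ((~M -> ~P) xor ~M).

~P = ~F = T
M nor ~P = F nor T = F
~R = ~F = T
(M nor ~P) <-> ~R = F <-> T = F
~M = ~F = T
~P = ~F = T
~M -> ~P = T -> T = T
~M = ~F = T
(~M -> ~P) xor ~M = T xor T = F
((M nor ~P) <-> ~R) -> ((~M -> ~P) xor ~M) = F -> F = T
Hence S2 is true.

S3: In symbols: ((P & M) nand ((~R nand M) xor ~M)) nor (R <-> ~M)

P & M = F & F = F
~R = ~F = T
~R nand M = T nand F = T
~M = ~F = T
(~R nand M) xor ~M = T xor T = F
(P & M) nand ((~R nand M) xor ~M) = F nand F = T
~M = ~F = T
R <-> ~M = F <-> T = F
((P & M) nand ((~R nand M) xor ~M)) nor (R <-> ~M) = T nor F = F
So S3 is false.

True statements: 1 (S2).

1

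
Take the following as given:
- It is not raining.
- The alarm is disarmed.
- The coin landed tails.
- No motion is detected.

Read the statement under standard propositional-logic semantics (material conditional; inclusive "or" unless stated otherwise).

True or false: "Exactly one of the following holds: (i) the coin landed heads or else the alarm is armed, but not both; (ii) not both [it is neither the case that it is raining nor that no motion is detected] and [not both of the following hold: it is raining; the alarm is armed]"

true

Let V = "the coin landed heads" (F), Q = "the alarm is armed" (F), H = "it is raining" (F), W = "motion is detected" (F).
Parsed as (V ⊕ Q) ⊕ ((H ↓ ¬W) ↑ (H ↑ Q))

V ⊕ Q = F ⊕ F = F
¬W = ¬F = T
H ↓ ¬W = F ↓ T = F
H ↑ Q = F ↑ F = T
(H ↓ ¬W) ↑ (H ↑ Q) = F ↑ T = T
(V ⊕ Q) ⊕ ((H ↓ ¬W) ↑ (H ↑ Q)) = F ⊕ T = T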